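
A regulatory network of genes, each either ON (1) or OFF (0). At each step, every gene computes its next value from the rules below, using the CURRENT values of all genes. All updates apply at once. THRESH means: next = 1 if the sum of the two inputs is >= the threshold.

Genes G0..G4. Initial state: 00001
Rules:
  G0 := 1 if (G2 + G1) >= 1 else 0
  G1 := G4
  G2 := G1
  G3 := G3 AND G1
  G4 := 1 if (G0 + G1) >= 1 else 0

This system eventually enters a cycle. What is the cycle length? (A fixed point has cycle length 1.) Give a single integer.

Step 0: 00001
Step 1: G0=(0+0>=1)=0 G1=G4=1 G2=G1=0 G3=G3&G1=0&0=0 G4=(0+0>=1)=0 -> 01000
Step 2: G0=(0+1>=1)=1 G1=G4=0 G2=G1=1 G3=G3&G1=0&1=0 G4=(0+1>=1)=1 -> 10101
Step 3: G0=(1+0>=1)=1 G1=G4=1 G2=G1=0 G3=G3&G1=0&0=0 G4=(1+0>=1)=1 -> 11001
Step 4: G0=(0+1>=1)=1 G1=G4=1 G2=G1=1 G3=G3&G1=0&1=0 G4=(1+1>=1)=1 -> 11101
Step 5: G0=(1+1>=1)=1 G1=G4=1 G2=G1=1 G3=G3&G1=0&1=0 G4=(1+1>=1)=1 -> 11101
State from step 5 equals state from step 4 -> cycle length 1

Answer: 1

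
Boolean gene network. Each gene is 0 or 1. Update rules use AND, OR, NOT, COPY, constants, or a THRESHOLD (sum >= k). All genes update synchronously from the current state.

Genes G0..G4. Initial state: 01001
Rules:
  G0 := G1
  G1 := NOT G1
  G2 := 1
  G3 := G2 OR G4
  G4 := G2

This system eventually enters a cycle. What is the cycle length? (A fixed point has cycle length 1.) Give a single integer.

Step 0: 01001
Step 1: G0=G1=1 G1=NOT G1=NOT 1=0 G2=1(const) G3=G2|G4=0|1=1 G4=G2=0 -> 10110
Step 2: G0=G1=0 G1=NOT G1=NOT 0=1 G2=1(const) G3=G2|G4=1|0=1 G4=G2=1 -> 01111
Step 3: G0=G1=1 G1=NOT G1=NOT 1=0 G2=1(const) G3=G2|G4=1|1=1 G4=G2=1 -> 10111
Step 4: G0=G1=0 G1=NOT G1=NOT 0=1 G2=1(const) G3=G2|G4=1|1=1 G4=G2=1 -> 01111
State from step 4 equals state from step 2 -> cycle length 2

Answer: 2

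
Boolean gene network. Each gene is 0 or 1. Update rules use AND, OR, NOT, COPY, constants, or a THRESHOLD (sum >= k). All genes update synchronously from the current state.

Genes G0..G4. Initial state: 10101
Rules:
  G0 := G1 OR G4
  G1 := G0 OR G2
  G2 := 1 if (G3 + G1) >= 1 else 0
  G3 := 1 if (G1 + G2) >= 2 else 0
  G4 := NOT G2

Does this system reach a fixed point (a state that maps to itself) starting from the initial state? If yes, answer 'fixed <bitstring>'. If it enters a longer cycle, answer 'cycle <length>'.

Step 0: 10101
Step 1: G0=G1|G4=0|1=1 G1=G0|G2=1|1=1 G2=(0+0>=1)=0 G3=(0+1>=2)=0 G4=NOT G2=NOT 1=0 -> 11000
Step 2: G0=G1|G4=1|0=1 G1=G0|G2=1|0=1 G2=(0+1>=1)=1 G3=(1+0>=2)=0 G4=NOT G2=NOT 0=1 -> 11101
Step 3: G0=G1|G4=1|1=1 G1=G0|G2=1|1=1 G2=(0+1>=1)=1 G3=(1+1>=2)=1 G4=NOT G2=NOT 1=0 -> 11110
Step 4: G0=G1|G4=1|0=1 G1=G0|G2=1|1=1 G2=(1+1>=1)=1 G3=(1+1>=2)=1 G4=NOT G2=NOT 1=0 -> 11110
Fixed point reached at step 3: 11110

Answer: fixed 11110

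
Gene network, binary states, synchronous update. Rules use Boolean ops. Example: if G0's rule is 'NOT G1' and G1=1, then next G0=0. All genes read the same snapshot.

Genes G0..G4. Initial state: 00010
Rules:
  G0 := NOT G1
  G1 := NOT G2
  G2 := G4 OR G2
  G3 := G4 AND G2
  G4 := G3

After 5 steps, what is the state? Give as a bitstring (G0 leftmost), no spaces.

Step 1: G0=NOT G1=NOT 0=1 G1=NOT G2=NOT 0=1 G2=G4|G2=0|0=0 G3=G4&G2=0&0=0 G4=G3=1 -> 11001
Step 2: G0=NOT G1=NOT 1=0 G1=NOT G2=NOT 0=1 G2=G4|G2=1|0=1 G3=G4&G2=1&0=0 G4=G3=0 -> 01100
Step 3: G0=NOT G1=NOT 1=0 G1=NOT G2=NOT 1=0 G2=G4|G2=0|1=1 G3=G4&G2=0&1=0 G4=G3=0 -> 00100
Step 4: G0=NOT G1=NOT 0=1 G1=NOT G2=NOT 1=0 G2=G4|G2=0|1=1 G3=G4&G2=0&1=0 G4=G3=0 -> 10100
Step 5: G0=NOT G1=NOT 0=1 G1=NOT G2=NOT 1=0 G2=G4|G2=0|1=1 G3=G4&G2=0&1=0 G4=G3=0 -> 10100

10100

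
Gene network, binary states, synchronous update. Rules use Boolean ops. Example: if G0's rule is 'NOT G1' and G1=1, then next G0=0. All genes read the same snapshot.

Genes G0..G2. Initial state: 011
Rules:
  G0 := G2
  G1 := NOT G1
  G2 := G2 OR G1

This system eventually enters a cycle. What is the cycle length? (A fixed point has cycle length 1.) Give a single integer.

Step 0: 011
Step 1: G0=G2=1 G1=NOT G1=NOT 1=0 G2=G2|G1=1|1=1 -> 101
Step 2: G0=G2=1 G1=NOT G1=NOT 0=1 G2=G2|G1=1|0=1 -> 111
Step 3: G0=G2=1 G1=NOT G1=NOT 1=0 G2=G2|G1=1|1=1 -> 101
State from step 3 equals state from step 1 -> cycle length 2

Answer: 2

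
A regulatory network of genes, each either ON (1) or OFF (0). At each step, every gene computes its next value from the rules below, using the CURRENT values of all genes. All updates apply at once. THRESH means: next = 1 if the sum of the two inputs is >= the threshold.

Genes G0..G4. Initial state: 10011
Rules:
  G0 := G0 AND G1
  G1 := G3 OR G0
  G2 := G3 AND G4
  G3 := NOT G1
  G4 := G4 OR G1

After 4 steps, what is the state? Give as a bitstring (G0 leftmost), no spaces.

Step 1: G0=G0&G1=1&0=0 G1=G3|G0=1|1=1 G2=G3&G4=1&1=1 G3=NOT G1=NOT 0=1 G4=G4|G1=1|0=1 -> 01111
Step 2: G0=G0&G1=0&1=0 G1=G3|G0=1|0=1 G2=G3&G4=1&1=1 G3=NOT G1=NOT 1=0 G4=G4|G1=1|1=1 -> 01101
Step 3: G0=G0&G1=0&1=0 G1=G3|G0=0|0=0 G2=G3&G4=0&1=0 G3=NOT G1=NOT 1=0 G4=G4|G1=1|1=1 -> 00001
Step 4: G0=G0&G1=0&0=0 G1=G3|G0=0|0=0 G2=G3&G4=0&1=0 G3=NOT G1=NOT 0=1 G4=G4|G1=1|0=1 -> 00011

00011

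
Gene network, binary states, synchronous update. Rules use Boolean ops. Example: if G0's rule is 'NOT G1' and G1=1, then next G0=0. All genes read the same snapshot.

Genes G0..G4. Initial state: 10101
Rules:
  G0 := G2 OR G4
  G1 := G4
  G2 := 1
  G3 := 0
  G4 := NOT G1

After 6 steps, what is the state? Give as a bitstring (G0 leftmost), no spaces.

Step 1: G0=G2|G4=1|1=1 G1=G4=1 G2=1(const) G3=0(const) G4=NOT G1=NOT 0=1 -> 11101
Step 2: G0=G2|G4=1|1=1 G1=G4=1 G2=1(const) G3=0(const) G4=NOT G1=NOT 1=0 -> 11100
Step 3: G0=G2|G4=1|0=1 G1=G4=0 G2=1(const) G3=0(const) G4=NOT G1=NOT 1=0 -> 10100
Step 4: G0=G2|G4=1|0=1 G1=G4=0 G2=1(const) G3=0(const) G4=NOT G1=NOT 0=1 -> 10101
Step 5: G0=G2|G4=1|1=1 G1=G4=1 G2=1(const) G3=0(const) G4=NOT G1=NOT 0=1 -> 11101
Step 6: G0=G2|G4=1|1=1 G1=G4=1 G2=1(const) G3=0(const) G4=NOT G1=NOT 1=0 -> 11100

11100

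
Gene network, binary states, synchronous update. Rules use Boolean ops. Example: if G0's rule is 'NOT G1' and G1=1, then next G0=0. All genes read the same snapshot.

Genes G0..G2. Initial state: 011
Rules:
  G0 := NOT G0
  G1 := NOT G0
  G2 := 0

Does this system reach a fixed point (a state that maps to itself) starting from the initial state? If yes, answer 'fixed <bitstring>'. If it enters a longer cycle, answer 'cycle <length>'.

Step 0: 011
Step 1: G0=NOT G0=NOT 0=1 G1=NOT G0=NOT 0=1 G2=0(const) -> 110
Step 2: G0=NOT G0=NOT 1=0 G1=NOT G0=NOT 1=0 G2=0(const) -> 000
Step 3: G0=NOT G0=NOT 0=1 G1=NOT G0=NOT 0=1 G2=0(const) -> 110
Cycle of length 2 starting at step 1 -> no fixed point

Answer: cycle 2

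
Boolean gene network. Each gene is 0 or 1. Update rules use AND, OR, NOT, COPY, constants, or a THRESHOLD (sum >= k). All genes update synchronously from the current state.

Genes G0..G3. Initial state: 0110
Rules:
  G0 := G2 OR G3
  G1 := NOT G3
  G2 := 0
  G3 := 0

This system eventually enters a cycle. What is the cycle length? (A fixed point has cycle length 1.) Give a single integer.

Step 0: 0110
Step 1: G0=G2|G3=1|0=1 G1=NOT G3=NOT 0=1 G2=0(const) G3=0(const) -> 1100
Step 2: G0=G2|G3=0|0=0 G1=NOT G3=NOT 0=1 G2=0(const) G3=0(const) -> 0100
Step 3: G0=G2|G3=0|0=0 G1=NOT G3=NOT 0=1 G2=0(const) G3=0(const) -> 0100
State from step 3 equals state from step 2 -> cycle length 1

Answer: 1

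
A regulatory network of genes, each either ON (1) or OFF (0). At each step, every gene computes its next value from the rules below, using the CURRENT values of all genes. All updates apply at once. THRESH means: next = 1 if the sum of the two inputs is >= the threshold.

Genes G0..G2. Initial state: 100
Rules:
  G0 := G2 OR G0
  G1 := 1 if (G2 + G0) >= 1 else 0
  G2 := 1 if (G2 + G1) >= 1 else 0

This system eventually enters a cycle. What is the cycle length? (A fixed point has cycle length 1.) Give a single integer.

Answer: 1

Derivation:
Step 0: 100
Step 1: G0=G2|G0=0|1=1 G1=(0+1>=1)=1 G2=(0+0>=1)=0 -> 110
Step 2: G0=G2|G0=0|1=1 G1=(0+1>=1)=1 G2=(0+1>=1)=1 -> 111
Step 3: G0=G2|G0=1|1=1 G1=(1+1>=1)=1 G2=(1+1>=1)=1 -> 111
State from step 3 equals state from step 2 -> cycle length 1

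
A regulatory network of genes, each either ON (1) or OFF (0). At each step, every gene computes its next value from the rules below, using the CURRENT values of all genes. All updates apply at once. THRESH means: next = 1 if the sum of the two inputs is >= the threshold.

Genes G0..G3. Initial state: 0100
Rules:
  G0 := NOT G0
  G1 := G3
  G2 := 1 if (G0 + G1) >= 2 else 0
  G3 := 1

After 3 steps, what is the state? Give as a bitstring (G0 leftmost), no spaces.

Step 1: G0=NOT G0=NOT 0=1 G1=G3=0 G2=(0+1>=2)=0 G3=1(const) -> 1001
Step 2: G0=NOT G0=NOT 1=0 G1=G3=1 G2=(1+0>=2)=0 G3=1(const) -> 0101
Step 3: G0=NOT G0=NOT 0=1 G1=G3=1 G2=(0+1>=2)=0 G3=1(const) -> 1101

1101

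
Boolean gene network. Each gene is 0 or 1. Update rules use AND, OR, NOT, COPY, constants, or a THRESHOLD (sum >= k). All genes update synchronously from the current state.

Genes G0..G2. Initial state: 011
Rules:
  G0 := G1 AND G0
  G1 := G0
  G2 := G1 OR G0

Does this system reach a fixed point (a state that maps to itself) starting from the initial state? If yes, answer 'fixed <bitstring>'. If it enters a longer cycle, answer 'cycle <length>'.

Answer: fixed 000

Derivation:
Step 0: 011
Step 1: G0=G1&G0=1&0=0 G1=G0=0 G2=G1|G0=1|0=1 -> 001
Step 2: G0=G1&G0=0&0=0 G1=G0=0 G2=G1|G0=0|0=0 -> 000
Step 3: G0=G1&G0=0&0=0 G1=G0=0 G2=G1|G0=0|0=0 -> 000
Fixed point reached at step 2: 000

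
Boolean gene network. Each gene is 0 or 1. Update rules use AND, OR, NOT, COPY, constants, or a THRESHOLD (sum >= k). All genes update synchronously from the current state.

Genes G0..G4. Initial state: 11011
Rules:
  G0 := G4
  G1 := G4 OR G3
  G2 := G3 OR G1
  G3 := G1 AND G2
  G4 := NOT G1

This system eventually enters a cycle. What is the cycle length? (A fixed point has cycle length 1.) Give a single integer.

Step 0: 11011
Step 1: G0=G4=1 G1=G4|G3=1|1=1 G2=G3|G1=1|1=1 G3=G1&G2=1&0=0 G4=NOT G1=NOT 1=0 -> 11100
Step 2: G0=G4=0 G1=G4|G3=0|0=0 G2=G3|G1=0|1=1 G3=G1&G2=1&1=1 G4=NOT G1=NOT 1=0 -> 00110
Step 3: G0=G4=0 G1=G4|G3=0|1=1 G2=G3|G1=1|0=1 G3=G1&G2=0&1=0 G4=NOT G1=NOT 0=1 -> 01101
Step 4: G0=G4=1 G1=G4|G3=1|0=1 G2=G3|G1=0|1=1 G3=G1&G2=1&1=1 G4=NOT G1=NOT 1=0 -> 11110
Step 5: G0=G4=0 G1=G4|G3=0|1=1 G2=G3|G1=1|1=1 G3=G1&G2=1&1=1 G4=NOT G1=NOT 1=0 -> 01110
Step 6: G0=G4=0 G1=G4|G3=0|1=1 G2=G3|G1=1|1=1 G3=G1&G2=1&1=1 G4=NOT G1=NOT 1=0 -> 01110
State from step 6 equals state from step 5 -> cycle length 1

Answer: 1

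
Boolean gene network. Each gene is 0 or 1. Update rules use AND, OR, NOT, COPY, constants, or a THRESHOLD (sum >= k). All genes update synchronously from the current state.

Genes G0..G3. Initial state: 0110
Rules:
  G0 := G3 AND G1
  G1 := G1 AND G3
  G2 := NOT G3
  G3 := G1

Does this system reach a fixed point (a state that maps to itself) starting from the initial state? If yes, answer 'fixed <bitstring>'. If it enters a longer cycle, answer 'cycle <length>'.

Answer: fixed 0010

Derivation:
Step 0: 0110
Step 1: G0=G3&G1=0&1=0 G1=G1&G3=1&0=0 G2=NOT G3=NOT 0=1 G3=G1=1 -> 0011
Step 2: G0=G3&G1=1&0=0 G1=G1&G3=0&1=0 G2=NOT G3=NOT 1=0 G3=G1=0 -> 0000
Step 3: G0=G3&G1=0&0=0 G1=G1&G3=0&0=0 G2=NOT G3=NOT 0=1 G3=G1=0 -> 0010
Step 4: G0=G3&G1=0&0=0 G1=G1&G3=0&0=0 G2=NOT G3=NOT 0=1 G3=G1=0 -> 0010
Fixed point reached at step 3: 0010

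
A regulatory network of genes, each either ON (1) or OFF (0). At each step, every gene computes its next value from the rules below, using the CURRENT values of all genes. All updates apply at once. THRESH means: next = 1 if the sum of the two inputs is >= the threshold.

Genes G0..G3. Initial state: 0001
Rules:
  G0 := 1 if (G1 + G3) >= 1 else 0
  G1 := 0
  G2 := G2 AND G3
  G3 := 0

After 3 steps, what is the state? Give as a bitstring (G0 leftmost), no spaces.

Step 1: G0=(0+1>=1)=1 G1=0(const) G2=G2&G3=0&1=0 G3=0(const) -> 1000
Step 2: G0=(0+0>=1)=0 G1=0(const) G2=G2&G3=0&0=0 G3=0(const) -> 0000
Step 3: G0=(0+0>=1)=0 G1=0(const) G2=G2&G3=0&0=0 G3=0(const) -> 0000

0000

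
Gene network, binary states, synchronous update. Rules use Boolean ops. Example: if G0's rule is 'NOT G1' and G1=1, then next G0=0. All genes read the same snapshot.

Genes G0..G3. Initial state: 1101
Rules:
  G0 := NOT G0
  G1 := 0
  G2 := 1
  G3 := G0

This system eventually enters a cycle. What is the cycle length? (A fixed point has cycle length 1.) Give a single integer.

Answer: 2

Derivation:
Step 0: 1101
Step 1: G0=NOT G0=NOT 1=0 G1=0(const) G2=1(const) G3=G0=1 -> 0011
Step 2: G0=NOT G0=NOT 0=1 G1=0(const) G2=1(const) G3=G0=0 -> 1010
Step 3: G0=NOT G0=NOT 1=0 G1=0(const) G2=1(const) G3=G0=1 -> 0011
State from step 3 equals state from step 1 -> cycle length 2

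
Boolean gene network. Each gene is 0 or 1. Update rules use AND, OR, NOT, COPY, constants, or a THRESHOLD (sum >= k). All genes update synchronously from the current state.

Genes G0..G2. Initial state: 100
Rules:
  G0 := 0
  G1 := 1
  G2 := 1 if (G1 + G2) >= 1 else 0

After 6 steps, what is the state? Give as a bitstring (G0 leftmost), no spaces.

Step 1: G0=0(const) G1=1(const) G2=(0+0>=1)=0 -> 010
Step 2: G0=0(const) G1=1(const) G2=(1+0>=1)=1 -> 011
Step 3: G0=0(const) G1=1(const) G2=(1+1>=1)=1 -> 011
Step 4: G0=0(const) G1=1(const) G2=(1+1>=1)=1 -> 011
Step 5: G0=0(const) G1=1(const) G2=(1+1>=1)=1 -> 011
Step 6: G0=0(const) G1=1(const) G2=(1+1>=1)=1 -> 011

011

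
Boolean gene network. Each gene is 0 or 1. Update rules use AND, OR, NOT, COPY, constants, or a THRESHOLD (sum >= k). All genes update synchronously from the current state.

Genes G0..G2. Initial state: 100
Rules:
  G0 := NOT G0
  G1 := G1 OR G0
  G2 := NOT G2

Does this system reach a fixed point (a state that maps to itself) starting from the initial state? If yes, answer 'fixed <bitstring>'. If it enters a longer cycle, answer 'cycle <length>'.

Step 0: 100
Step 1: G0=NOT G0=NOT 1=0 G1=G1|G0=0|1=1 G2=NOT G2=NOT 0=1 -> 011
Step 2: G0=NOT G0=NOT 0=1 G1=G1|G0=1|0=1 G2=NOT G2=NOT 1=0 -> 110
Step 3: G0=NOT G0=NOT 1=0 G1=G1|G0=1|1=1 G2=NOT G2=NOT 0=1 -> 011
Cycle of length 2 starting at step 1 -> no fixed point

Answer: cycle 2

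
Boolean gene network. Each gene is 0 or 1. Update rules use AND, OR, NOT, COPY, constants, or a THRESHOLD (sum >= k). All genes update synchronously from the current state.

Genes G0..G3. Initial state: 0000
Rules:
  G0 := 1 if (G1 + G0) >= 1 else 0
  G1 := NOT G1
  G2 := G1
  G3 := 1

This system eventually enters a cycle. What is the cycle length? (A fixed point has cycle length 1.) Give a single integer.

Step 0: 0000
Step 1: G0=(0+0>=1)=0 G1=NOT G1=NOT 0=1 G2=G1=0 G3=1(const) -> 0101
Step 2: G0=(1+0>=1)=1 G1=NOT G1=NOT 1=0 G2=G1=1 G3=1(const) -> 1011
Step 3: G0=(0+1>=1)=1 G1=NOT G1=NOT 0=1 G2=G1=0 G3=1(const) -> 1101
Step 4: G0=(1+1>=1)=1 G1=NOT G1=NOT 1=0 G2=G1=1 G3=1(const) -> 1011
State from step 4 equals state from step 2 -> cycle length 2

Answer: 2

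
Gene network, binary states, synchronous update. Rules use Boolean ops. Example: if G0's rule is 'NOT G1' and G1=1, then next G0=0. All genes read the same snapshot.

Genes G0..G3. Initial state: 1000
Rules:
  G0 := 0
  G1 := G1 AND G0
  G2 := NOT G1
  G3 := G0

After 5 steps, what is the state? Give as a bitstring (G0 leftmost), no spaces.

Step 1: G0=0(const) G1=G1&G0=0&1=0 G2=NOT G1=NOT 0=1 G3=G0=1 -> 0011
Step 2: G0=0(const) G1=G1&G0=0&0=0 G2=NOT G1=NOT 0=1 G3=G0=0 -> 0010
Step 3: G0=0(const) G1=G1&G0=0&0=0 G2=NOT G1=NOT 0=1 G3=G0=0 -> 0010
Step 4: G0=0(const) G1=G1&G0=0&0=0 G2=NOT G1=NOT 0=1 G3=G0=0 -> 0010
Step 5: G0=0(const) G1=G1&G0=0&0=0 G2=NOT G1=NOT 0=1 G3=G0=0 -> 0010

0010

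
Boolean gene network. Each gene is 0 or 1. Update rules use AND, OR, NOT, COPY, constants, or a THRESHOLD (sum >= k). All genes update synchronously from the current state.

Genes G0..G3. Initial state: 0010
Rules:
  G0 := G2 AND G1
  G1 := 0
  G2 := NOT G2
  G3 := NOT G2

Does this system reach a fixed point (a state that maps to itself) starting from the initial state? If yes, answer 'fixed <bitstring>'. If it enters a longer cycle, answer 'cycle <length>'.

Step 0: 0010
Step 1: G0=G2&G1=1&0=0 G1=0(const) G2=NOT G2=NOT 1=0 G3=NOT G2=NOT 1=0 -> 0000
Step 2: G0=G2&G1=0&0=0 G1=0(const) G2=NOT G2=NOT 0=1 G3=NOT G2=NOT 0=1 -> 0011
Step 3: G0=G2&G1=1&0=0 G1=0(const) G2=NOT G2=NOT 1=0 G3=NOT G2=NOT 1=0 -> 0000
Cycle of length 2 starting at step 1 -> no fixed point

Answer: cycle 2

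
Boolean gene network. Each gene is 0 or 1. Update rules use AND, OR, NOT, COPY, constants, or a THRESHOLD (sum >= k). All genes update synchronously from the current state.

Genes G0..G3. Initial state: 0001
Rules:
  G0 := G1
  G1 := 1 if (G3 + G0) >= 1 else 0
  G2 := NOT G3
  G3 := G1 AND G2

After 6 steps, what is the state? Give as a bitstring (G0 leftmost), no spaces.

Step 1: G0=G1=0 G1=(1+0>=1)=1 G2=NOT G3=NOT 1=0 G3=G1&G2=0&0=0 -> 0100
Step 2: G0=G1=1 G1=(0+0>=1)=0 G2=NOT G3=NOT 0=1 G3=G1&G2=1&0=0 -> 1010
Step 3: G0=G1=0 G1=(0+1>=1)=1 G2=NOT G3=NOT 0=1 G3=G1&G2=0&1=0 -> 0110
Step 4: G0=G1=1 G1=(0+0>=1)=0 G2=NOT G3=NOT 0=1 G3=G1&G2=1&1=1 -> 1011
Step 5: G0=G1=0 G1=(1+1>=1)=1 G2=NOT G3=NOT 1=0 G3=G1&G2=0&1=0 -> 0100
Step 6: G0=G1=1 G1=(0+0>=1)=0 G2=NOT G3=NOT 0=1 G3=G1&G2=1&0=0 -> 1010

1010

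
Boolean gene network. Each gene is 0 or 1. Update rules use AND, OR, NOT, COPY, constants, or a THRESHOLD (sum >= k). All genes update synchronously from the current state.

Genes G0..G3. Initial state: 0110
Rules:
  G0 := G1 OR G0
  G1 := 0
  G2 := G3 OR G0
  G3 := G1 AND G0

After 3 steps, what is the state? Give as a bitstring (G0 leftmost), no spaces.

Step 1: G0=G1|G0=1|0=1 G1=0(const) G2=G3|G0=0|0=0 G3=G1&G0=1&0=0 -> 1000
Step 2: G0=G1|G0=0|1=1 G1=0(const) G2=G3|G0=0|1=1 G3=G1&G0=0&1=0 -> 1010
Step 3: G0=G1|G0=0|1=1 G1=0(const) G2=G3|G0=0|1=1 G3=G1&G0=0&1=0 -> 1010

1010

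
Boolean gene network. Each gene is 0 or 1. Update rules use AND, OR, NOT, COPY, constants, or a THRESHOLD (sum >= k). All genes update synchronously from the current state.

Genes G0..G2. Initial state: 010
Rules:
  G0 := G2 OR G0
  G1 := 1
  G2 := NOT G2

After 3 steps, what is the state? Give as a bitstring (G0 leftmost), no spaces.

Step 1: G0=G2|G0=0|0=0 G1=1(const) G2=NOT G2=NOT 0=1 -> 011
Step 2: G0=G2|G0=1|0=1 G1=1(const) G2=NOT G2=NOT 1=0 -> 110
Step 3: G0=G2|G0=0|1=1 G1=1(const) G2=NOT G2=NOT 0=1 -> 111

111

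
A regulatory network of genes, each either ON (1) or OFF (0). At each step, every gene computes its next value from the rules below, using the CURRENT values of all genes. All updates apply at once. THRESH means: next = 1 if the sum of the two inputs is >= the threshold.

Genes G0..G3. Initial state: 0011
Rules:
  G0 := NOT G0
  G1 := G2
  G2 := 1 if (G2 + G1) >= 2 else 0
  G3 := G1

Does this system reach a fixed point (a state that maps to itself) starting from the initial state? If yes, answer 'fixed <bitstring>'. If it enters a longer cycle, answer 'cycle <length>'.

Answer: cycle 2

Derivation:
Step 0: 0011
Step 1: G0=NOT G0=NOT 0=1 G1=G2=1 G2=(1+0>=2)=0 G3=G1=0 -> 1100
Step 2: G0=NOT G0=NOT 1=0 G1=G2=0 G2=(0+1>=2)=0 G3=G1=1 -> 0001
Step 3: G0=NOT G0=NOT 0=1 G1=G2=0 G2=(0+0>=2)=0 G3=G1=0 -> 1000
Step 4: G0=NOT G0=NOT 1=0 G1=G2=0 G2=(0+0>=2)=0 G3=G1=0 -> 0000
Step 5: G0=NOT G0=NOT 0=1 G1=G2=0 G2=(0+0>=2)=0 G3=G1=0 -> 1000
Cycle of length 2 starting at step 3 -> no fixed point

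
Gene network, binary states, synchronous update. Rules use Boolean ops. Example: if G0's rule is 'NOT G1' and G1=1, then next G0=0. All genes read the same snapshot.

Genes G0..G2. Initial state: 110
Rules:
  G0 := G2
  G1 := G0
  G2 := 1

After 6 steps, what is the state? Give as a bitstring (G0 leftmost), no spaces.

Step 1: G0=G2=0 G1=G0=1 G2=1(const) -> 011
Step 2: G0=G2=1 G1=G0=0 G2=1(const) -> 101
Step 3: G0=G2=1 G1=G0=1 G2=1(const) -> 111
Step 4: G0=G2=1 G1=G0=1 G2=1(const) -> 111
Step 5: G0=G2=1 G1=G0=1 G2=1(const) -> 111
Step 6: G0=G2=1 G1=G0=1 G2=1(const) -> 111

111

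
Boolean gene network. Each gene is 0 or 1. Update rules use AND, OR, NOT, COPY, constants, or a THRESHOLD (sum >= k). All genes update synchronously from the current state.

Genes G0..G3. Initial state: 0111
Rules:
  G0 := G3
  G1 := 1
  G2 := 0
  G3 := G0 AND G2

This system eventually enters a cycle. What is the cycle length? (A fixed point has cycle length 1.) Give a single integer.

Step 0: 0111
Step 1: G0=G3=1 G1=1(const) G2=0(const) G3=G0&G2=0&1=0 -> 1100
Step 2: G0=G3=0 G1=1(const) G2=0(const) G3=G0&G2=1&0=0 -> 0100
Step 3: G0=G3=0 G1=1(const) G2=0(const) G3=G0&G2=0&0=0 -> 0100
State from step 3 equals state from step 2 -> cycle length 1

Answer: 1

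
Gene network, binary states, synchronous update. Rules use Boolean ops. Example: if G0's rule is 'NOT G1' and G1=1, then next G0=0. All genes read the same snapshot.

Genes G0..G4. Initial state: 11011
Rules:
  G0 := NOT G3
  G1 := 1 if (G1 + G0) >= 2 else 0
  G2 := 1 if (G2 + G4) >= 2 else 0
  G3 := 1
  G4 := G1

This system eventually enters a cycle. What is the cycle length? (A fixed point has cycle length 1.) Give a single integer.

Answer: 1

Derivation:
Step 0: 11011
Step 1: G0=NOT G3=NOT 1=0 G1=(1+1>=2)=1 G2=(0+1>=2)=0 G3=1(const) G4=G1=1 -> 01011
Step 2: G0=NOT G3=NOT 1=0 G1=(1+0>=2)=0 G2=(0+1>=2)=0 G3=1(const) G4=G1=1 -> 00011
Step 3: G0=NOT G3=NOT 1=0 G1=(0+0>=2)=0 G2=(0+1>=2)=0 G3=1(const) G4=G1=0 -> 00010
Step 4: G0=NOT G3=NOT 1=0 G1=(0+0>=2)=0 G2=(0+0>=2)=0 G3=1(const) G4=G1=0 -> 00010
State from step 4 equals state from step 3 -> cycle length 1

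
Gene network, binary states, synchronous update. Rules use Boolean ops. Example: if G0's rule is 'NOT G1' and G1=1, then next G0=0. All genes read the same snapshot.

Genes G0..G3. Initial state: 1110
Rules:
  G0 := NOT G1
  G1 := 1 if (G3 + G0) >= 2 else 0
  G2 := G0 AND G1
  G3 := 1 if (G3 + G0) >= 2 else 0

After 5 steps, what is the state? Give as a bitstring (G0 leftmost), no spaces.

Step 1: G0=NOT G1=NOT 1=0 G1=(0+1>=2)=0 G2=G0&G1=1&1=1 G3=(0+1>=2)=0 -> 0010
Step 2: G0=NOT G1=NOT 0=1 G1=(0+0>=2)=0 G2=G0&G1=0&0=0 G3=(0+0>=2)=0 -> 1000
Step 3: G0=NOT G1=NOT 0=1 G1=(0+1>=2)=0 G2=G0&G1=1&0=0 G3=(0+1>=2)=0 -> 1000
Step 4: G0=NOT G1=NOT 0=1 G1=(0+1>=2)=0 G2=G0&G1=1&0=0 G3=(0+1>=2)=0 -> 1000
Step 5: G0=NOT G1=NOT 0=1 G1=(0+1>=2)=0 G2=G0&G1=1&0=0 G3=(0+1>=2)=0 -> 1000

1000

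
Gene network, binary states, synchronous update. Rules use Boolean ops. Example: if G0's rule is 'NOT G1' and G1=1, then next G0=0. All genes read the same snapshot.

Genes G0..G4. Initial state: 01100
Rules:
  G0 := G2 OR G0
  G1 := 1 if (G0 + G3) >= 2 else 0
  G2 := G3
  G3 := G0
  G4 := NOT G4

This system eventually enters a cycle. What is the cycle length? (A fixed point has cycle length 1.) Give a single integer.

Answer: 2

Derivation:
Step 0: 01100
Step 1: G0=G2|G0=1|0=1 G1=(0+0>=2)=0 G2=G3=0 G3=G0=0 G4=NOT G4=NOT 0=1 -> 10001
Step 2: G0=G2|G0=0|1=1 G1=(1+0>=2)=0 G2=G3=0 G3=G0=1 G4=NOT G4=NOT 1=0 -> 10010
Step 3: G0=G2|G0=0|1=1 G1=(1+1>=2)=1 G2=G3=1 G3=G0=1 G4=NOT G4=NOT 0=1 -> 11111
Step 4: G0=G2|G0=1|1=1 G1=(1+1>=2)=1 G2=G3=1 G3=G0=1 G4=NOT G4=NOT 1=0 -> 11110
Step 5: G0=G2|G0=1|1=1 G1=(1+1>=2)=1 G2=G3=1 G3=G0=1 G4=NOT G4=NOT 0=1 -> 11111
State from step 5 equals state from step 3 -> cycle length 2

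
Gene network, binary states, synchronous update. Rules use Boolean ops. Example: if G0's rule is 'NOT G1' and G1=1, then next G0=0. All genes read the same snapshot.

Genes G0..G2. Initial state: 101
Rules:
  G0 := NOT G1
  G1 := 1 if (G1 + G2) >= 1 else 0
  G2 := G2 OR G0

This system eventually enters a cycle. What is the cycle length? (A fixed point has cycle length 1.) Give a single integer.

Answer: 1

Derivation:
Step 0: 101
Step 1: G0=NOT G1=NOT 0=1 G1=(0+1>=1)=1 G2=G2|G0=1|1=1 -> 111
Step 2: G0=NOT G1=NOT 1=0 G1=(1+1>=1)=1 G2=G2|G0=1|1=1 -> 011
Step 3: G0=NOT G1=NOT 1=0 G1=(1+1>=1)=1 G2=G2|G0=1|0=1 -> 011
State from step 3 equals state from step 2 -> cycle length 1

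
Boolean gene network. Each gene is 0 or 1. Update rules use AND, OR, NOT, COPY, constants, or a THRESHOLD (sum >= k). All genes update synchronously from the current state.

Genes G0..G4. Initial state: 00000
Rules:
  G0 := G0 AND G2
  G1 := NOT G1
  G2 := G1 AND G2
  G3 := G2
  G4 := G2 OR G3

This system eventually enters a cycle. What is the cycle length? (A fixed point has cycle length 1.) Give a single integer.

Step 0: 00000
Step 1: G0=G0&G2=0&0=0 G1=NOT G1=NOT 0=1 G2=G1&G2=0&0=0 G3=G2=0 G4=G2|G3=0|0=0 -> 01000
Step 2: G0=G0&G2=0&0=0 G1=NOT G1=NOT 1=0 G2=G1&G2=1&0=0 G3=G2=0 G4=G2|G3=0|0=0 -> 00000
State from step 2 equals state from step 0 -> cycle length 2

Answer: 2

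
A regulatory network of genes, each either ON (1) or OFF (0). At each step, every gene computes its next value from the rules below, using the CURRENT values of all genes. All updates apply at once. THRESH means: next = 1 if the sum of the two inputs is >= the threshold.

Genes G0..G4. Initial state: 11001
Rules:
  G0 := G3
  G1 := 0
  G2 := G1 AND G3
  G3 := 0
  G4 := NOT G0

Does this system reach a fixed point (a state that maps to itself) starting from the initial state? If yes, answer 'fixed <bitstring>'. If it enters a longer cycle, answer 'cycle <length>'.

Step 0: 11001
Step 1: G0=G3=0 G1=0(const) G2=G1&G3=1&0=0 G3=0(const) G4=NOT G0=NOT 1=0 -> 00000
Step 2: G0=G3=0 G1=0(const) G2=G1&G3=0&0=0 G3=0(const) G4=NOT G0=NOT 0=1 -> 00001
Step 3: G0=G3=0 G1=0(const) G2=G1&G3=0&0=0 G3=0(const) G4=NOT G0=NOT 0=1 -> 00001
Fixed point reached at step 2: 00001

Answer: fixed 00001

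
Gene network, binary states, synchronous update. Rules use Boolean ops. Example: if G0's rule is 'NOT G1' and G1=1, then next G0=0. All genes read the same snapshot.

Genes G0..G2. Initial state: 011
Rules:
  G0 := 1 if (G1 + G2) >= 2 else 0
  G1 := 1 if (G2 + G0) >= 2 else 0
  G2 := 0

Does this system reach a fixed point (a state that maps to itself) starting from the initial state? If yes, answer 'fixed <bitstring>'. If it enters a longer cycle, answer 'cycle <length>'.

Answer: fixed 000

Derivation:
Step 0: 011
Step 1: G0=(1+1>=2)=1 G1=(1+0>=2)=0 G2=0(const) -> 100
Step 2: G0=(0+0>=2)=0 G1=(0+1>=2)=0 G2=0(const) -> 000
Step 3: G0=(0+0>=2)=0 G1=(0+0>=2)=0 G2=0(const) -> 000
Fixed point reached at step 2: 000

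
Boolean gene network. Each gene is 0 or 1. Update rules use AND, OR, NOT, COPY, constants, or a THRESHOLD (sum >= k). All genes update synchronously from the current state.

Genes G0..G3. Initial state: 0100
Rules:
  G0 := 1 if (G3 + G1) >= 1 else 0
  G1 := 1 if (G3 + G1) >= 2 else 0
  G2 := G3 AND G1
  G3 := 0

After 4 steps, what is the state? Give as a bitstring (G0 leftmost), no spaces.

Step 1: G0=(0+1>=1)=1 G1=(0+1>=2)=0 G2=G3&G1=0&1=0 G3=0(const) -> 1000
Step 2: G0=(0+0>=1)=0 G1=(0+0>=2)=0 G2=G3&G1=0&0=0 G3=0(const) -> 0000
Step 3: G0=(0+0>=1)=0 G1=(0+0>=2)=0 G2=G3&G1=0&0=0 G3=0(const) -> 0000
Step 4: G0=(0+0>=1)=0 G1=(0+0>=2)=0 G2=G3&G1=0&0=0 G3=0(const) -> 0000

0000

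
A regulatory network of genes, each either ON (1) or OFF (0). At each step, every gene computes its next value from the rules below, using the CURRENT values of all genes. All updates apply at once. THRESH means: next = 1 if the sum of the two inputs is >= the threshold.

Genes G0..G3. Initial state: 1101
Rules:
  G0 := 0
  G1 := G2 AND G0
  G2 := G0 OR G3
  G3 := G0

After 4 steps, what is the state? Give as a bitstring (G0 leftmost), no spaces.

Step 1: G0=0(const) G1=G2&G0=0&1=0 G2=G0|G3=1|1=1 G3=G0=1 -> 0011
Step 2: G0=0(const) G1=G2&G0=1&0=0 G2=G0|G3=0|1=1 G3=G0=0 -> 0010
Step 3: G0=0(const) G1=G2&G0=1&0=0 G2=G0|G3=0|0=0 G3=G0=0 -> 0000
Step 4: G0=0(const) G1=G2&G0=0&0=0 G2=G0|G3=0|0=0 G3=G0=0 -> 0000

0000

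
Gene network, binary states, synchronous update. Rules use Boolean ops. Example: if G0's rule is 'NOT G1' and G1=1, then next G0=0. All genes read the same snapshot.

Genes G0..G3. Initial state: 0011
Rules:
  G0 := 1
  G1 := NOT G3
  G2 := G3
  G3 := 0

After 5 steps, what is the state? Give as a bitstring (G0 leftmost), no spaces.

Step 1: G0=1(const) G1=NOT G3=NOT 1=0 G2=G3=1 G3=0(const) -> 1010
Step 2: G0=1(const) G1=NOT G3=NOT 0=1 G2=G3=0 G3=0(const) -> 1100
Step 3: G0=1(const) G1=NOT G3=NOT 0=1 G2=G3=0 G3=0(const) -> 1100
Step 4: G0=1(const) G1=NOT G3=NOT 0=1 G2=G3=0 G3=0(const) -> 1100
Step 5: G0=1(const) G1=NOT G3=NOT 0=1 G2=G3=0 G3=0(const) -> 1100

1100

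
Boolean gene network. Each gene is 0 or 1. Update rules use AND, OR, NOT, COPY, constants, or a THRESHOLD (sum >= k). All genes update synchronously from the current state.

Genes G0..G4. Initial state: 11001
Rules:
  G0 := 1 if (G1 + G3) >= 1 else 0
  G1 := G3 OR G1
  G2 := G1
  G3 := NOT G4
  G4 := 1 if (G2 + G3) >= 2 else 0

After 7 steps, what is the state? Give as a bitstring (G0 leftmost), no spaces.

Step 1: G0=(1+0>=1)=1 G1=G3|G1=0|1=1 G2=G1=1 G3=NOT G4=NOT 1=0 G4=(0+0>=2)=0 -> 11100
Step 2: G0=(1+0>=1)=1 G1=G3|G1=0|1=1 G2=G1=1 G3=NOT G4=NOT 0=1 G4=(1+0>=2)=0 -> 11110
Step 3: G0=(1+1>=1)=1 G1=G3|G1=1|1=1 G2=G1=1 G3=NOT G4=NOT 0=1 G4=(1+1>=2)=1 -> 11111
Step 4: G0=(1+1>=1)=1 G1=G3|G1=1|1=1 G2=G1=1 G3=NOT G4=NOT 1=0 G4=(1+1>=2)=1 -> 11101
Step 5: G0=(1+0>=1)=1 G1=G3|G1=0|1=1 G2=G1=1 G3=NOT G4=NOT 1=0 G4=(1+0>=2)=0 -> 11100
Step 6: G0=(1+0>=1)=1 G1=G3|G1=0|1=1 G2=G1=1 G3=NOT G4=NOT 0=1 G4=(1+0>=2)=0 -> 11110
Step 7: G0=(1+1>=1)=1 G1=G3|G1=1|1=1 G2=G1=1 G3=NOT G4=NOT 0=1 G4=(1+1>=2)=1 -> 11111

11111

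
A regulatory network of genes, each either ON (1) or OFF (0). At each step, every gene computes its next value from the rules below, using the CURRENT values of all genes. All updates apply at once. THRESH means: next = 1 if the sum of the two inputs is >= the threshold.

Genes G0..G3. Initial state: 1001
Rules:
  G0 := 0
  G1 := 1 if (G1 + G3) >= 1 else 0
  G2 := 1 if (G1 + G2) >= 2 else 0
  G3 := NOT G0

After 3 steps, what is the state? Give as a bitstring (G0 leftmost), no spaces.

Step 1: G0=0(const) G1=(0+1>=1)=1 G2=(0+0>=2)=0 G3=NOT G0=NOT 1=0 -> 0100
Step 2: G0=0(const) G1=(1+0>=1)=1 G2=(1+0>=2)=0 G3=NOT G0=NOT 0=1 -> 0101
Step 3: G0=0(const) G1=(1+1>=1)=1 G2=(1+0>=2)=0 G3=NOT G0=NOT 0=1 -> 0101

0101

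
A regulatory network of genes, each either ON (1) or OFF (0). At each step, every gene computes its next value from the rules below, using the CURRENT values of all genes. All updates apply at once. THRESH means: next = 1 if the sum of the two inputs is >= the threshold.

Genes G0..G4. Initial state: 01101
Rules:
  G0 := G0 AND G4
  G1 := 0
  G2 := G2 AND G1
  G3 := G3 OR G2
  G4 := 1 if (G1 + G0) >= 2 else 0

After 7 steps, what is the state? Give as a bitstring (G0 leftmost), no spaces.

Step 1: G0=G0&G4=0&1=0 G1=0(const) G2=G2&G1=1&1=1 G3=G3|G2=0|1=1 G4=(1+0>=2)=0 -> 00110
Step 2: G0=G0&G4=0&0=0 G1=0(const) G2=G2&G1=1&0=0 G3=G3|G2=1|1=1 G4=(0+0>=2)=0 -> 00010
Step 3: G0=G0&G4=0&0=0 G1=0(const) G2=G2&G1=0&0=0 G3=G3|G2=1|0=1 G4=(0+0>=2)=0 -> 00010
Step 4: G0=G0&G4=0&0=0 G1=0(const) G2=G2&G1=0&0=0 G3=G3|G2=1|0=1 G4=(0+0>=2)=0 -> 00010
Step 5: G0=G0&G4=0&0=0 G1=0(const) G2=G2&G1=0&0=0 G3=G3|G2=1|0=1 G4=(0+0>=2)=0 -> 00010
Step 6: G0=G0&G4=0&0=0 G1=0(const) G2=G2&G1=0&0=0 G3=G3|G2=1|0=1 G4=(0+0>=2)=0 -> 00010
Step 7: G0=G0&G4=0&0=0 G1=0(const) G2=G2&G1=0&0=0 G3=G3|G2=1|0=1 G4=(0+0>=2)=0 -> 00010

00010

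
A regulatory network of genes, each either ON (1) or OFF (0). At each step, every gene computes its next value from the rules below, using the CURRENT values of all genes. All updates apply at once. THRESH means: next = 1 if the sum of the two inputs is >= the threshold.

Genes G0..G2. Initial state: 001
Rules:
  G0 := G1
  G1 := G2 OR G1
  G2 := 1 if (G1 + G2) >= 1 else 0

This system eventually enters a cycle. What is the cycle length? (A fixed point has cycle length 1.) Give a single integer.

Answer: 1

Derivation:
Step 0: 001
Step 1: G0=G1=0 G1=G2|G1=1|0=1 G2=(0+1>=1)=1 -> 011
Step 2: G0=G1=1 G1=G2|G1=1|1=1 G2=(1+1>=1)=1 -> 111
Step 3: G0=G1=1 G1=G2|G1=1|1=1 G2=(1+1>=1)=1 -> 111
State from step 3 equals state from step 2 -> cycle length 1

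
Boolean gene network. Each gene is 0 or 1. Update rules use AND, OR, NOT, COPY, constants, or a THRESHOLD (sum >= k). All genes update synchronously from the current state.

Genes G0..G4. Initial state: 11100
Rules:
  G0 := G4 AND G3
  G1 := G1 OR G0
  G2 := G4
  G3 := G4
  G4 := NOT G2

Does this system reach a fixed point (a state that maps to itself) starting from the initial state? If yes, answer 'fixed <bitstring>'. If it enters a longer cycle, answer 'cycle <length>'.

Answer: cycle 4

Derivation:
Step 0: 11100
Step 1: G0=G4&G3=0&0=0 G1=G1|G0=1|1=1 G2=G4=0 G3=G4=0 G4=NOT G2=NOT 1=0 -> 01000
Step 2: G0=G4&G3=0&0=0 G1=G1|G0=1|0=1 G2=G4=0 G3=G4=0 G4=NOT G2=NOT 0=1 -> 01001
Step 3: G0=G4&G3=1&0=0 G1=G1|G0=1|0=1 G2=G4=1 G3=G4=1 G4=NOT G2=NOT 0=1 -> 01111
Step 4: G0=G4&G3=1&1=1 G1=G1|G0=1|0=1 G2=G4=1 G3=G4=1 G4=NOT G2=NOT 1=0 -> 11110
Step 5: G0=G4&G3=0&1=0 G1=G1|G0=1|1=1 G2=G4=0 G3=G4=0 G4=NOT G2=NOT 1=0 -> 01000
Cycle of length 4 starting at step 1 -> no fixed point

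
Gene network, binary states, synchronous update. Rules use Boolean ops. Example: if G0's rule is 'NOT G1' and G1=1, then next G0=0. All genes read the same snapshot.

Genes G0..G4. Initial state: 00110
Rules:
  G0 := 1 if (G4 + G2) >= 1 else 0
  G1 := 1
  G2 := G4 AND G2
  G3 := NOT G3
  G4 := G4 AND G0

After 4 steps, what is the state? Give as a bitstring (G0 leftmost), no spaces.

Step 1: G0=(0+1>=1)=1 G1=1(const) G2=G4&G2=0&1=0 G3=NOT G3=NOT 1=0 G4=G4&G0=0&0=0 -> 11000
Step 2: G0=(0+0>=1)=0 G1=1(const) G2=G4&G2=0&0=0 G3=NOT G3=NOT 0=1 G4=G4&G0=0&1=0 -> 01010
Step 3: G0=(0+0>=1)=0 G1=1(const) G2=G4&G2=0&0=0 G3=NOT G3=NOT 1=0 G4=G4&G0=0&0=0 -> 01000
Step 4: G0=(0+0>=1)=0 G1=1(const) G2=G4&G2=0&0=0 G3=NOT G3=NOT 0=1 G4=G4&G0=0&0=0 -> 01010

01010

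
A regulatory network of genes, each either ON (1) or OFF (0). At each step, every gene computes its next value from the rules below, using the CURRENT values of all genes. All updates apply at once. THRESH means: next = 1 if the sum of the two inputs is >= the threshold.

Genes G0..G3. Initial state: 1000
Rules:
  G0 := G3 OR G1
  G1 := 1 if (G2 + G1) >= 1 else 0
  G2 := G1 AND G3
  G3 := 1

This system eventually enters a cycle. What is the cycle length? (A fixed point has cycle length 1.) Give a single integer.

Answer: 1

Derivation:
Step 0: 1000
Step 1: G0=G3|G1=0|0=0 G1=(0+0>=1)=0 G2=G1&G3=0&0=0 G3=1(const) -> 0001
Step 2: G0=G3|G1=1|0=1 G1=(0+0>=1)=0 G2=G1&G3=0&1=0 G3=1(const) -> 1001
Step 3: G0=G3|G1=1|0=1 G1=(0+0>=1)=0 G2=G1&G3=0&1=0 G3=1(const) -> 1001
State from step 3 equals state from step 2 -> cycle length 1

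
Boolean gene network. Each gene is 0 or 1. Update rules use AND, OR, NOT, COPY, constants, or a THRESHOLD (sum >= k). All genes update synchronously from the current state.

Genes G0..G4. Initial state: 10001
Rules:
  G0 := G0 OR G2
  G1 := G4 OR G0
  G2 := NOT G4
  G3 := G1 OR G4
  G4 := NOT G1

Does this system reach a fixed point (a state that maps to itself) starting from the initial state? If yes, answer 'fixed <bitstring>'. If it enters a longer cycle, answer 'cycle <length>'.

Step 0: 10001
Step 1: G0=G0|G2=1|0=1 G1=G4|G0=1|1=1 G2=NOT G4=NOT 1=0 G3=G1|G4=0|1=1 G4=NOT G1=NOT 0=1 -> 11011
Step 2: G0=G0|G2=1|0=1 G1=G4|G0=1|1=1 G2=NOT G4=NOT 1=0 G3=G1|G4=1|1=1 G4=NOT G1=NOT 1=0 -> 11010
Step 3: G0=G0|G2=1|0=1 G1=G4|G0=0|1=1 G2=NOT G4=NOT 0=1 G3=G1|G4=1|0=1 G4=NOT G1=NOT 1=0 -> 11110
Step 4: G0=G0|G2=1|1=1 G1=G4|G0=0|1=1 G2=NOT G4=NOT 0=1 G3=G1|G4=1|0=1 G4=NOT G1=NOT 1=0 -> 11110
Fixed point reached at step 3: 11110

Answer: fixed 11110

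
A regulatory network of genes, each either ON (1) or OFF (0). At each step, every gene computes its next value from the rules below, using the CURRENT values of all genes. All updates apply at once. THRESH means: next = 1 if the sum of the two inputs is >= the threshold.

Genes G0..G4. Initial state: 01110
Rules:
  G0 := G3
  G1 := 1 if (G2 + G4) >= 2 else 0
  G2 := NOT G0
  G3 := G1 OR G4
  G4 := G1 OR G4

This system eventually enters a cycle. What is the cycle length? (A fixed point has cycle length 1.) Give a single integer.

Answer: 1

Derivation:
Step 0: 01110
Step 1: G0=G3=1 G1=(1+0>=2)=0 G2=NOT G0=NOT 0=1 G3=G1|G4=1|0=1 G4=G1|G4=1|0=1 -> 10111
Step 2: G0=G3=1 G1=(1+1>=2)=1 G2=NOT G0=NOT 1=0 G3=G1|G4=0|1=1 G4=G1|G4=0|1=1 -> 11011
Step 3: G0=G3=1 G1=(0+1>=2)=0 G2=NOT G0=NOT 1=0 G3=G1|G4=1|1=1 G4=G1|G4=1|1=1 -> 10011
Step 4: G0=G3=1 G1=(0+1>=2)=0 G2=NOT G0=NOT 1=0 G3=G1|G4=0|1=1 G4=G1|G4=0|1=1 -> 10011
State from step 4 equals state from step 3 -> cycle length 1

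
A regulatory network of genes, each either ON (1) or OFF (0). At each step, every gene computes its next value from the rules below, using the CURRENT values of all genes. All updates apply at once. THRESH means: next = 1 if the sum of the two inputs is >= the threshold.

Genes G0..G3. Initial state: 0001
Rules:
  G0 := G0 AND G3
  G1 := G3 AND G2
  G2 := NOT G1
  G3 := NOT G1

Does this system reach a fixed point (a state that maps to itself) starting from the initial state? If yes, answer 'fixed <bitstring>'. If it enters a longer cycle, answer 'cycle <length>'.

Step 0: 0001
Step 1: G0=G0&G3=0&1=0 G1=G3&G2=1&0=0 G2=NOT G1=NOT 0=1 G3=NOT G1=NOT 0=1 -> 0011
Step 2: G0=G0&G3=0&1=0 G1=G3&G2=1&1=1 G2=NOT G1=NOT 0=1 G3=NOT G1=NOT 0=1 -> 0111
Step 3: G0=G0&G3=0&1=0 G1=G3&G2=1&1=1 G2=NOT G1=NOT 1=0 G3=NOT G1=NOT 1=0 -> 0100
Step 4: G0=G0&G3=0&0=0 G1=G3&G2=0&0=0 G2=NOT G1=NOT 1=0 G3=NOT G1=NOT 1=0 -> 0000
Step 5: G0=G0&G3=0&0=0 G1=G3&G2=0&0=0 G2=NOT G1=NOT 0=1 G3=NOT G1=NOT 0=1 -> 0011
Cycle of length 4 starting at step 1 -> no fixed point

Answer: cycle 4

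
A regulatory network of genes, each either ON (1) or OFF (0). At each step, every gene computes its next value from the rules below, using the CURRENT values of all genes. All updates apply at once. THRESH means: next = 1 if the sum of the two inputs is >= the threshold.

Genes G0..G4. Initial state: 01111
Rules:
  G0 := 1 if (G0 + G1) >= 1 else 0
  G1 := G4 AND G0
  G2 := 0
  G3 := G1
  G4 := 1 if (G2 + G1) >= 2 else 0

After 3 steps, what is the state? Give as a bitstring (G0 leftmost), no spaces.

Step 1: G0=(0+1>=1)=1 G1=G4&G0=1&0=0 G2=0(const) G3=G1=1 G4=(1+1>=2)=1 -> 10011
Step 2: G0=(1+0>=1)=1 G1=G4&G0=1&1=1 G2=0(const) G3=G1=0 G4=(0+0>=2)=0 -> 11000
Step 3: G0=(1+1>=1)=1 G1=G4&G0=0&1=0 G2=0(const) G3=G1=1 G4=(0+1>=2)=0 -> 10010

10010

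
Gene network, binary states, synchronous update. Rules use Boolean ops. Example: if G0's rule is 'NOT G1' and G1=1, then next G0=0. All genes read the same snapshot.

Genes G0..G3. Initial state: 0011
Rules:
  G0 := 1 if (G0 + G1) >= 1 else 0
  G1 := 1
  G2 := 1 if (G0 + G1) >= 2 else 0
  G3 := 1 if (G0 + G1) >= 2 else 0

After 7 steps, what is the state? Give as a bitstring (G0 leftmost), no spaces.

Step 1: G0=(0+0>=1)=0 G1=1(const) G2=(0+0>=2)=0 G3=(0+0>=2)=0 -> 0100
Step 2: G0=(0+1>=1)=1 G1=1(const) G2=(0+1>=2)=0 G3=(0+1>=2)=0 -> 1100
Step 3: G0=(1+1>=1)=1 G1=1(const) G2=(1+1>=2)=1 G3=(1+1>=2)=1 -> 1111
Step 4: G0=(1+1>=1)=1 G1=1(const) G2=(1+1>=2)=1 G3=(1+1>=2)=1 -> 1111
Step 5: G0=(1+1>=1)=1 G1=1(const) G2=(1+1>=2)=1 G3=(1+1>=2)=1 -> 1111
Step 6: G0=(1+1>=1)=1 G1=1(const) G2=(1+1>=2)=1 G3=(1+1>=2)=1 -> 1111
Step 7: G0=(1+1>=1)=1 G1=1(const) G2=(1+1>=2)=1 G3=(1+1>=2)=1 -> 1111

1111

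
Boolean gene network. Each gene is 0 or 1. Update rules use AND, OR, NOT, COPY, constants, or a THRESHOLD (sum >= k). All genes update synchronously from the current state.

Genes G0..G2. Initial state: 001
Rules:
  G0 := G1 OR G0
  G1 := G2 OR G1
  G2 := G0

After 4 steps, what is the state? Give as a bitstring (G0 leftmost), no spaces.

Step 1: G0=G1|G0=0|0=0 G1=G2|G1=1|0=1 G2=G0=0 -> 010
Step 2: G0=G1|G0=1|0=1 G1=G2|G1=0|1=1 G2=G0=0 -> 110
Step 3: G0=G1|G0=1|1=1 G1=G2|G1=0|1=1 G2=G0=1 -> 111
Step 4: G0=G1|G0=1|1=1 G1=G2|G1=1|1=1 G2=G0=1 -> 111

111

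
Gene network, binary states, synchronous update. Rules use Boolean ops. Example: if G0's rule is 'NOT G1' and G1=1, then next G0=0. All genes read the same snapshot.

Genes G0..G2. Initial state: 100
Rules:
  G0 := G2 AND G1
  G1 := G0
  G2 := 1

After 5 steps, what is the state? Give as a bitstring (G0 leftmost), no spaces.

Step 1: G0=G2&G1=0&0=0 G1=G0=1 G2=1(const) -> 011
Step 2: G0=G2&G1=1&1=1 G1=G0=0 G2=1(const) -> 101
Step 3: G0=G2&G1=1&0=0 G1=G0=1 G2=1(const) -> 011
Step 4: G0=G2&G1=1&1=1 G1=G0=0 G2=1(const) -> 101
Step 5: G0=G2&G1=1&0=0 G1=G0=1 G2=1(const) -> 011

011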